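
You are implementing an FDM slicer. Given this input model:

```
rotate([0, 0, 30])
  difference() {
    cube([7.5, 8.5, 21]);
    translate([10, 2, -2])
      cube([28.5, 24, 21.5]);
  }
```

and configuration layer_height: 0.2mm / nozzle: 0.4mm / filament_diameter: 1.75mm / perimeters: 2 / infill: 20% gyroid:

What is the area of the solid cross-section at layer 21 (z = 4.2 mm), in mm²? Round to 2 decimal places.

63.75 mm²

At z = 4.2 mm: the cube (footprint 7.5×8.5) is included at this height (area 63.75 mm²); the cube at (10, 2) is present — its section is the full 28.5×24 rectangle (area 684.00 mm²); Taking the first minus the rest: starting from the 7.5×8.5 cube (63.75 mm²), the 28.5×24 cube at (10, 2) misses the remaining region (no effect) — area = 63.75 mm²; (rotated 30° about Z; rotation is an isometry so areas/perimeters/island counts are preserved). Overall, the cross-section is a single solid region. Net area = 63.75 mm².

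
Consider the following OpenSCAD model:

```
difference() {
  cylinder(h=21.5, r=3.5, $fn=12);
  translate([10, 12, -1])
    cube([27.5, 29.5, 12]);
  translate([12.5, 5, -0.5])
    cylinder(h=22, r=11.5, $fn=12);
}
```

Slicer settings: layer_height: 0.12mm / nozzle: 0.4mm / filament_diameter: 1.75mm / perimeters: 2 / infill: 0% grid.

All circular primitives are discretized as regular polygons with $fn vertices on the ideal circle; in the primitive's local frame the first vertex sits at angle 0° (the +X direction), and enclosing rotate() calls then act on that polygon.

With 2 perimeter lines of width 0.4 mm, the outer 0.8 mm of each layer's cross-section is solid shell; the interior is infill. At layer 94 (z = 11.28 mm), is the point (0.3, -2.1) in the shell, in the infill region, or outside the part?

At z = 11.28 mm: the r=3.5 cylinder gives a regular 12-gon of circumradius 3.5 (constant along its height); the cube at (10, 12) is absent (z outside [-1, 11]); the cylinder at (12.5, 5): section is a regular 12-gon, circumradius r=11.5; After the difference (first − rest): starting from the r=3.5 cylinder, the r=11.5 cylinder at (12.5, 5) partially overlaps it — only the 3.87 mm² overlap (of its 396.75 mm²) is removed, clipping the outline — 1 connected region. Overall, the cross-section is a single solid region. The nearest boundary edge runs (1.75, -3.03)→(-0.00, -3.50); distance from the point to it = 1.27 mm. The point is inside the cross-section and 1.27 mm from the nearest boundary — more than the 0.8 mm shell width (2 × 0.4), so it's in the infill interior.

infill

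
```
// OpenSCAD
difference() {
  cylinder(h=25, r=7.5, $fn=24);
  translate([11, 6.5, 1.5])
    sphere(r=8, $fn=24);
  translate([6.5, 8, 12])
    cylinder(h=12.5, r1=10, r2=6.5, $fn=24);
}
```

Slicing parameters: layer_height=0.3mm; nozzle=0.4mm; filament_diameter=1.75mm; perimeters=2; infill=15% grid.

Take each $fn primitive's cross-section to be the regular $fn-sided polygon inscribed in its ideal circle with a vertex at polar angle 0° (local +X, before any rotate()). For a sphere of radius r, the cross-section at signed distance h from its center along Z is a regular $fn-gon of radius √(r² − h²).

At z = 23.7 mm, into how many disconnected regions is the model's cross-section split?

1

At z = 23.7 mm: the r=7.5 cylinder gives a regular 24-gon of circumradius 7.5 (constant along its height); the sphere at (11, 6.5) is not intersected at this z (|z−center|=22.200 > r=8); the cone at (6.5, 8) contributes a regular 24-gon of circumradius 6.724 (interpolated between r1=10 and r2=6.5 at t=0.936); Taking the first minus the rest: starting from the r=7.5 cylinder, the cone at (6.5, 8) partially overlaps it — only the 25.47 mm² overlap (of its 140.42 mm²) is removed, clipping the outline — 1 connected region. The result has 1 disconnected region.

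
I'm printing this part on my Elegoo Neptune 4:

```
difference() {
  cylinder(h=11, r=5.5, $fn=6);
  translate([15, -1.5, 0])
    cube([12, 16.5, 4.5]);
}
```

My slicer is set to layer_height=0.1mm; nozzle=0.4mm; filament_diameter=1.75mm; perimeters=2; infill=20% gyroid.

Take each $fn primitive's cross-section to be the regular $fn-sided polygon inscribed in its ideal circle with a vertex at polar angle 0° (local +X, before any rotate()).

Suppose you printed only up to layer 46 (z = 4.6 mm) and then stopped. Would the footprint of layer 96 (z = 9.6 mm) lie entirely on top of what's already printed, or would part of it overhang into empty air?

Compare the two slices. At z = 4.6: the r=5.5 cylinder gives a regular 6-gon of circumradius 5.5 (constant along its height) (area = (6/2)·5.500²·sin(360°/6) = 78.59 mm²); the cube at (15, -1.5) is not intersected at this z (z outside [0, 4.5]); Taking the first minus the rest: none of the subtracted shapes is present at this height, so the r=5.5 cylinder is unchanged — area = 78.59 mm². At z = 9.6: the cylinder: section is a regular 6-gon, circumradius r=5.5 (area = (6/2)·5.500²·sin(360°/6) = 78.59 mm²); the cube at (15, -1.5) is not intersected at this z (z outside [0, 4.5]); After the difference (first − rest): none of the subtracted shapes is present at this height, so the r=5.5 cylinder is unchanged — area = 78.59 mm². Checking containment: the cross-section at z = 9.6 is a subset of the cross-section at z = 4.6.

entirely on top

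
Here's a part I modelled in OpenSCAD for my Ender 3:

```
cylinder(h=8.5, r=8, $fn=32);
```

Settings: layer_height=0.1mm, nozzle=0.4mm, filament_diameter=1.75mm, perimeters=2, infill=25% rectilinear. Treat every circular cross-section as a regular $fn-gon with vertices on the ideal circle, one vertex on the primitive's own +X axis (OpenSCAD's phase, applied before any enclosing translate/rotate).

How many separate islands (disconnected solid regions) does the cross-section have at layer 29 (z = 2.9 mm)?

1

At z = 2.9 mm: the r=8 cylinder gives a regular 32-gon of circumradius 8 (constant along its height). Overall, the cross-section is a single solid region. Island count = 1.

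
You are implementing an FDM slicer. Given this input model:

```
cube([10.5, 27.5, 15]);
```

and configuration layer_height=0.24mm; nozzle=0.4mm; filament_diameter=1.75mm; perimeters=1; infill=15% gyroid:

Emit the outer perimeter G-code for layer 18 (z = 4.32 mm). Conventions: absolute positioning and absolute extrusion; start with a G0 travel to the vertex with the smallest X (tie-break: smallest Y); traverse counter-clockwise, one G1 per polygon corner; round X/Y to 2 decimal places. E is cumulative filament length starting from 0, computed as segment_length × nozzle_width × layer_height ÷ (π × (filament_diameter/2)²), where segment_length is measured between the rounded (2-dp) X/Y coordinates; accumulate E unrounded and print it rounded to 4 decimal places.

G0 X0.00 Y0.00 Z4.32
G1 X10.50 Y0.00 E0.4191
G1 X10.50 Y27.50 E1.5167
G1 X0.00 Y27.50 E1.9357
G1 X0.00 Y0.00 E3.0333

At z = 4.32 mm: the cube is present — its section is the full 10.5×27.5 rectangle. The outline is a single polygon with 4 vertices. Extrusion per mm of travel: 0.4 × 0.24 / (π × 0.875²) = 0.039912. Accumulating E over each segment gives final E = 3.0333.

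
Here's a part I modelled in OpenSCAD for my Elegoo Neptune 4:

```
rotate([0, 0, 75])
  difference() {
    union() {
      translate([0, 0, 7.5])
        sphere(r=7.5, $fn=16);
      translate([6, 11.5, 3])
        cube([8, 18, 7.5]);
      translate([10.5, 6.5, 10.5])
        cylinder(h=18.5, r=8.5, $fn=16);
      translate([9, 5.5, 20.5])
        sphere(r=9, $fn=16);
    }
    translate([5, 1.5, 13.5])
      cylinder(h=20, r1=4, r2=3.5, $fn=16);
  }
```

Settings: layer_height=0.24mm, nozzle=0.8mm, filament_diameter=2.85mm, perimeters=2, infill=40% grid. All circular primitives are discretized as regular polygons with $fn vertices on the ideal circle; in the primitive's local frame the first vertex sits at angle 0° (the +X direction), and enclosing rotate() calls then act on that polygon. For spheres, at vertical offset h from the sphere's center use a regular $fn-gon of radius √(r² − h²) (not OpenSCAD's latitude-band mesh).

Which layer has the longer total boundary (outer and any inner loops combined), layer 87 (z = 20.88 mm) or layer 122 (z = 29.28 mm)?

Layer 87 (z = 20.88): the sphere is not intersected at this z (|z−center|=13.380 > r=7.5); the cube at (6, 11.5) is not intersected at this z (z outside [3, 10.5]); the cylinder at (10.5, 6.5): section is a regular 16-gon, circumradius r=8.5 (perimeter = 2·16·8.500·sin(180°/16) = 53.06 mm); the sphere at (9, 5.5): section is a regular 16-gon, circumradius = √(r²−h²) = √(9²−0.38²) = 8.992 (perimeter = 2·16·8.992·sin(180°/16) = 56.14 mm); Merging all regions: the regions partially overlap (shared area 202.05 mm²), so the edge portions inside another operand are dropped and the merged outline is re-measured after clipping — boundary = 58.40 mm; the cone at (5, 1.5) (r1=4→r2=3.5) has section circumradius 3.816 here — a regular 16-gon (perimeter = 2·16·3.816·sin(180°/16) = 23.82 mm); Subtracting the remaining from the first: starting from that combined region, the cone at (5, 1.5) partially overlaps it — only the 42.67 mm² overlap (of its 44.57 mm²) is removed, clipping the outline — boundary = 71.71 mm; (whole slice rotated 75° about Z — lengths, areas and connectivity unchanged). So its perimeter = 71.71 mm. Layer 122 (z = 29.28): the sphere is not intersected at this z (|z−center|=21.780 > r=7.5); the cube at (6, 11.5) is not intersected at this z (z outside [3, 10.5]); the cylinder at (10.5, 6.5) is absent (z outside [10.5, 29]); the r=9 sphere at (9, 5.5) slices to a regular 16-gon of circumradius 1.978 (√(r²−h²) with h=8.78 from center) (perimeter = 2·16·1.978·sin(180°/16) = 12.35 mm); Combining (union): only the r=9 sphere at (9, 5.5) is present, so the union is just that shape — boundary = 12.35 mm; the cone at (5, 1.5) contributes a regular 16-gon of circumradius 3.606 (interpolated between r1=4 and r2=3.5 at t=0.789) (perimeter = 2·16·3.606·sin(180°/16) = 22.51 mm); After the difference (first − rest): starting from the result so far, the cone at (5, 1.5) misses the remaining region (no effect) — boundary = 12.35 mm; (whole slice rotated 75° about Z — lengths, areas and connectivity unchanged). So its perimeter = 12.35 mm. Layer 87 is larger (71.71 vs 12.35 mm).

layer 87 (z = 20.88 mm)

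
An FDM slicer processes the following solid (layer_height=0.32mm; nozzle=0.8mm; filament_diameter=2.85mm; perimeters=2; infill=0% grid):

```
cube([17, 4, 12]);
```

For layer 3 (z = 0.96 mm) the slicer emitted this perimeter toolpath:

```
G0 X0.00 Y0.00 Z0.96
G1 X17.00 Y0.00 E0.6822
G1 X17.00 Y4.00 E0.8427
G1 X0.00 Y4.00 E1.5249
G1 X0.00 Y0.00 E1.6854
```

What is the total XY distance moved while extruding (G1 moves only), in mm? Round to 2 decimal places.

Sum the Euclidean lengths of each G1 segment: total = 42.00 mm.

42.00 mm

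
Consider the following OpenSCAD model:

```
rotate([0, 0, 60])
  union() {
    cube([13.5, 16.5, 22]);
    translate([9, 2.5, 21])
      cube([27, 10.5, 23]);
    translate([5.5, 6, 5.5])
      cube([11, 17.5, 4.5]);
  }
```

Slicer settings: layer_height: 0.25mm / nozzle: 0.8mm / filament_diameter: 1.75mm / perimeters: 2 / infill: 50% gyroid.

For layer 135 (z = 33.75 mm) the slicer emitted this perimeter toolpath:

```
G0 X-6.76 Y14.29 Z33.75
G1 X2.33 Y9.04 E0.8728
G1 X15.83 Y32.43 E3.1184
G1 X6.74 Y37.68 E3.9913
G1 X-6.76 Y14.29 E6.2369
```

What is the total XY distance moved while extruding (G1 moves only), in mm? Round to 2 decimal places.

75.01 mm

Sum the Euclidean lengths of each G1 segment: total = 75.01 mm.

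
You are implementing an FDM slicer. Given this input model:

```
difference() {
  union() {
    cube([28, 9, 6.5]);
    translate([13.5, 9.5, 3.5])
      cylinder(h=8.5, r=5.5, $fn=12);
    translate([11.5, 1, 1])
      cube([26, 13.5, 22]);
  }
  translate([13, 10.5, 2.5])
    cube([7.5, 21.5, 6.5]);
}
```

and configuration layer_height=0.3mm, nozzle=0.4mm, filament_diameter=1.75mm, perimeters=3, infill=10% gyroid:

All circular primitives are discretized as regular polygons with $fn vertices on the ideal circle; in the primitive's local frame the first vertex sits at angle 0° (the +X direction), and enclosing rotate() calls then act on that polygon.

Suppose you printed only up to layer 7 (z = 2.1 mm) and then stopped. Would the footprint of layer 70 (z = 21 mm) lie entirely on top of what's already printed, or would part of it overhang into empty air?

entirely on top

Compare the two slices. At z = 2.1: the 28×9 cube contributes its full rectangle (area 252.00 mm²); the cylinder at (13.5, 9.5) is absent (z outside [3.5, 12]); the 26×13.5 cube at (11.5, 1) contributes its full rectangle (area 351.00 mm²); Combining (union): the regions partially overlap — summed areas 603.00 mm² minus the doubly-counted overlap 132.00 mm² gives 471.00 mm² — area = 471.00 mm²; the cube at (13, 10.5) is not intersected at this z (z outside [2.5, 9]); After the difference (first − rest): none of the subtracted shapes is present at this height, so the result so far is unchanged — area = 471.00 mm². At z = 21: the cube is absent (z outside [0, 6.5]); the cylinder at (13.5, 9.5) is not intersected at this z (z outside [3.5, 12]); the cube at (11.5, 1) (footprint 26×13.5) is included at this height (area 351.00 mm²); Taking the union: only the 26×13.5 cube at (11.5, 1) is present, so the union is just that shape — area = 351.00 mm²; the cube at (13, 10.5) is absent (z outside [2.5, 9]); Taking the first minus the rest: none of the subtracted shapes is present at this height, so that combined region is unchanged — area = 351.00 mm². Checking containment: the cross-section at z = 21 is a subset of the cross-section at z = 2.1.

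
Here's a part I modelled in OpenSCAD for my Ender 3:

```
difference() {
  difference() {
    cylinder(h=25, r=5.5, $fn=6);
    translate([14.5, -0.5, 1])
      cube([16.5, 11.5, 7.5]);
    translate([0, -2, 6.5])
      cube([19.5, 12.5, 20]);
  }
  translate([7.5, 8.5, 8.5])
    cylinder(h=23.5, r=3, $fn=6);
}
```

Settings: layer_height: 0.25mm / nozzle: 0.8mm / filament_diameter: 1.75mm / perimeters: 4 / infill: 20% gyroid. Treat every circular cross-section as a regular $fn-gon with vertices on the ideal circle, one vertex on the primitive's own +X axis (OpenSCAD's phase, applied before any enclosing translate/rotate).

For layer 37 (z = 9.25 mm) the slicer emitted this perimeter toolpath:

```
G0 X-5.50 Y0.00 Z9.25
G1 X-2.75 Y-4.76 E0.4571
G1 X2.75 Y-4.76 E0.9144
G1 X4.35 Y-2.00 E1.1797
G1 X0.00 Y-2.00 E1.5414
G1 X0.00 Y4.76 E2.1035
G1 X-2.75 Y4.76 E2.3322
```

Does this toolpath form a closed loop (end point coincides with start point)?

no

Start point (G0): (-5.50, 0.00). End point (last G1): the path does not return to the start — open.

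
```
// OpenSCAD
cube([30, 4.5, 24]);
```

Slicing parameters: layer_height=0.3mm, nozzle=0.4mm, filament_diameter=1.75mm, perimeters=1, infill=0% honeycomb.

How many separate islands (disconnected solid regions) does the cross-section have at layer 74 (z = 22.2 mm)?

At z = 22.2 mm: the cube is present — its section is the full 30×4.5 rectangle. Overall, the cross-section is a single solid region. Island count = 1.

1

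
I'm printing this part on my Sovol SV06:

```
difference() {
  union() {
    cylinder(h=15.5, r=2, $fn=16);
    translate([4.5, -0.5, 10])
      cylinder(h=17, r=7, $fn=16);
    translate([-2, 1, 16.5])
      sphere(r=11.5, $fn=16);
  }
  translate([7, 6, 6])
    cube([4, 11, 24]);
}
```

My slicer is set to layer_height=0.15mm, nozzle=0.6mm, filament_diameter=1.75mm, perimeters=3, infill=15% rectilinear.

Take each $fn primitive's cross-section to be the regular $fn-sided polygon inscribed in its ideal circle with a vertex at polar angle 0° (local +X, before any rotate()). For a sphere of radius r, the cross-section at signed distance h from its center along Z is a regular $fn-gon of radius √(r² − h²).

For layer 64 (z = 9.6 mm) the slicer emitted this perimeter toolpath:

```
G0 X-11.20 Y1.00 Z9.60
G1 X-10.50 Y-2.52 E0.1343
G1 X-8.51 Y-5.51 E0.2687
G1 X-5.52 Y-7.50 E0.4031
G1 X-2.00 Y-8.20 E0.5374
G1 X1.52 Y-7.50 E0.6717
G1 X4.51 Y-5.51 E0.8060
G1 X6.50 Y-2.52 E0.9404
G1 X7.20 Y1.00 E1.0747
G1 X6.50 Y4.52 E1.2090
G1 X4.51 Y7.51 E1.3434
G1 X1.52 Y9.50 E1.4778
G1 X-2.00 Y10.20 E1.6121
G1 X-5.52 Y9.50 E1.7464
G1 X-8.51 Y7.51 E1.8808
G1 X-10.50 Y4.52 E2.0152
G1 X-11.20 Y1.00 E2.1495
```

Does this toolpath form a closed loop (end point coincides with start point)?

Start point (G0): (-11.20, 1.00). End point (last G1): the path returns to the start — closed.

yes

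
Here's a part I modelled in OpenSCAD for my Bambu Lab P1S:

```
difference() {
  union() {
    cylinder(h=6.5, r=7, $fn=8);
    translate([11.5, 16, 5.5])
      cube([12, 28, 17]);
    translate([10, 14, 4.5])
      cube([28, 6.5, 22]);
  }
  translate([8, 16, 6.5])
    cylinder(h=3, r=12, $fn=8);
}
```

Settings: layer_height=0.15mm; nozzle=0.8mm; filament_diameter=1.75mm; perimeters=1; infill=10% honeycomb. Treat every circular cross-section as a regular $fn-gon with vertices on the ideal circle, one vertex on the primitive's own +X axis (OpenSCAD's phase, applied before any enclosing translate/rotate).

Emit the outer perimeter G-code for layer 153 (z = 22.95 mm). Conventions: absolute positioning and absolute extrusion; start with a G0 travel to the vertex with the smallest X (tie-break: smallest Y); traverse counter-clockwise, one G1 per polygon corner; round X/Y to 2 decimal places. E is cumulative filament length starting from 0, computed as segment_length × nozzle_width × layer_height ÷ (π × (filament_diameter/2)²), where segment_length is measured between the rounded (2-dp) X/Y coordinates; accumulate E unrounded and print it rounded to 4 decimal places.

At z = 22.95 mm: the cylinder does not reach this height (z outside [0, 6.5]); the cube at (11.5, 16) is absent (z outside [5.5, 22.5]); the cube at (10, 14) is present — its section is the full 28×6.5 rectangle; Combining (union): only the 28×6.5 cube at (10, 14) is present, so the union is just that shape — 1 connected region; the cylinder at (8, 16) is not intersected at this z (z outside [6.5, 9.5]); Taking the first minus the rest: none of the subtracted shapes is present at this height, so that combined region is unchanged — 1 connected region. The outline is a single polygon with 4 vertices. Extrusion per mm of travel: 0.8 × 0.15 / (π × 0.875²) = 0.049890. Accumulating E over each segment gives final E = 3.4424.

G0 X10.00 Y14.00 Z22.95
G1 X38.00 Y14.00 E1.3969
G1 X38.00 Y20.50 E1.7212
G1 X10.00 Y20.50 E3.1181
G1 X10.00 Y14.00 E3.4424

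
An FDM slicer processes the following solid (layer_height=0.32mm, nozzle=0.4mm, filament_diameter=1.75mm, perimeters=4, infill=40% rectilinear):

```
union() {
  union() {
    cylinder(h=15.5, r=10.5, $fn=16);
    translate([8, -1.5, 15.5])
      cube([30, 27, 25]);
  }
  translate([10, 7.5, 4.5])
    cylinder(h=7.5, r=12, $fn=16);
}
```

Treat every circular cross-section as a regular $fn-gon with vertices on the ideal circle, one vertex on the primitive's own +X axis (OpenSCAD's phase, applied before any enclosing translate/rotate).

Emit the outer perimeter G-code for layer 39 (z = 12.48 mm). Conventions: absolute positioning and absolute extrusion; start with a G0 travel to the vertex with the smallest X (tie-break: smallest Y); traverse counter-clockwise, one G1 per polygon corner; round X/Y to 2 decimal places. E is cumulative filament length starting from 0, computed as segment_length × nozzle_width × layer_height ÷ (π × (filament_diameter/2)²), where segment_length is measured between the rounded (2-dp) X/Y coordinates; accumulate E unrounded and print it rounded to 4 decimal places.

At z = 12.48 mm: the r=10.5 cylinder contributes a regular 16-gon of circumradius 10.5; the cube at (8, -1.5) does not reach this height (z outside [15.5, 40.5]); Merging all regions: only the r=10.5 cylinder is present, so the union is just that shape — 1 connected region; the cylinder at (10, 7.5) does not reach this height (z outside [4.5, 12]); Taking the union: only the result so far is present, so the union is just that shape — 1 connected region. The outline is a single polygon with 16 vertices. Extrusion per mm of travel: 0.4 × 0.32 / (π × 0.875²) = 0.053216. Accumulating E over each segment gives final E = 3.4878.

G0 X-10.50 Y0.00 Z12.48
G1 X-9.70 Y-4.02 E0.2181
G1 X-7.42 Y-7.42 E0.4360
G1 X-4.02 Y-9.70 E0.6538
G1 X0.00 Y-10.50 E0.8720
G1 X4.02 Y-9.70 E1.0901
G1 X7.42 Y-7.42 E1.3079
G1 X9.70 Y-4.02 E1.5258
G1 X10.50 Y0.00 E1.7439
G1 X9.70 Y4.02 E1.9620
G1 X7.42 Y7.42 E2.1799
G1 X4.02 Y9.70 E2.3977
G1 X0.00 Y10.50 E2.6159
G1 X-4.02 Y9.70 E2.8340
G1 X-7.42 Y7.42 E3.0518
G1 X-9.70 Y4.02 E3.2697
G1 X-10.50 Y0.00 E3.4878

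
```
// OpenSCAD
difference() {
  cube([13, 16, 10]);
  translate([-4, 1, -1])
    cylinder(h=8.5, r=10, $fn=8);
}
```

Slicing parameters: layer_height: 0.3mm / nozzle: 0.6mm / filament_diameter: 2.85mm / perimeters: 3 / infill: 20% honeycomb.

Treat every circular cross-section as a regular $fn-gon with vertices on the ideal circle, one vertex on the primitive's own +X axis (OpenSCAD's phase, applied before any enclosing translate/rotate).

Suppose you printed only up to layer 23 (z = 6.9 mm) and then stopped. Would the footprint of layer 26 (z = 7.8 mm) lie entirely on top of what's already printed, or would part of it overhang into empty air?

Compare the two slices. At z = 6.9: the cube is present — its section is the full 13×16 rectangle (area 208.00 mm²); the r=10 cylinder at (-4, 1) gives a regular 8-gon of circumradius 10 (constant along its height) (area = (8/2)·10.000²·sin(360°/8) = 282.84 mm²); After the difference (first − rest): starting from the 13×16 cube (208.00 mm²), the r=10 cylinder at (-4, 1) partially overlaps it — only the 39.82 mm² overlap (of its 282.84 mm²) is removed, clipping the outline — area = 168.18 mm². At z = 7.8: the cube is present — its section is the full 13×16 rectangle (area 208.00 mm²); the cylinder at (-4, 1) is not intersected at this z (z outside [-1, 7.5]); After the difference (first − rest): none of the subtracted shapes is present at this height, so the 13×16 cube is unchanged — area = 208.00 mm². Checking containment: at z = 7.8 the cross-section extends beyond the z = 6.9 cross-section by about 39.82 mm².

part overhangs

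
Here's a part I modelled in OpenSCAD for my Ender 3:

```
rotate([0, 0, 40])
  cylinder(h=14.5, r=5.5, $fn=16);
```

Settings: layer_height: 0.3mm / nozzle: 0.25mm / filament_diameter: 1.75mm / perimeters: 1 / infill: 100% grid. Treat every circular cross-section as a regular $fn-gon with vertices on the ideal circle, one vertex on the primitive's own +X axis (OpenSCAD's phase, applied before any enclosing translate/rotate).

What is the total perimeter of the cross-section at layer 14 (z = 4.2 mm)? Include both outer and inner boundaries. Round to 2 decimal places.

34.34 mm

At z = 4.2 mm: the r=5.5 cylinder contributes a regular 16-gon of circumradius 5.5 (perimeter = 2·16·5.500·sin(180°/16) = 34.34 mm); (whole slice rotated 40° about Z — lengths, areas and connectivity unchanged). Overall, the cross-section is a single solid region. Total boundary length (outer) = 34.34 mm.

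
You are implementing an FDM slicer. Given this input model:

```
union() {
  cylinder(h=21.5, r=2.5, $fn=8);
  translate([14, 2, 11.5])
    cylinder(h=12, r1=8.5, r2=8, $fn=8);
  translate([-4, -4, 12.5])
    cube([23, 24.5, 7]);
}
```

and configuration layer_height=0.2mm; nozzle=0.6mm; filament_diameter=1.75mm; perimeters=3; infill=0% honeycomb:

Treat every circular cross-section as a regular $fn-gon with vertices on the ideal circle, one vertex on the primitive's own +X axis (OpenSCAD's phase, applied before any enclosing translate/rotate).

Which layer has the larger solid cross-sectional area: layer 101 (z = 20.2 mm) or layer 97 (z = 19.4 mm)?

layer 97 (z = 19.4 mm)

Layer 101 (z = 20.2): the r=2.5 cylinder contributes a regular 8-gon of circumradius 2.5 (area = (8/2)·2.500²·sin(360°/8) = 17.68 mm²); the cone at (14, 2) (r1=8.5→r2=8) has section circumradius 8.137 here — a regular 8-gon (area = (8/2)·8.137²·sin(360°/8) = 187.30 mm²); the cube at (-4, -4) is absent (z outside [12.5, 19.5]); Taking the union: the 2 present regions are separate (no shared area or edge), so areas and boundary lengths simply add and each stays a separate island — area = 204.97 mm². So its area = 204.97 mm². Layer 97 (z = 19.4): the r=2.5 cylinder contributes a regular 8-gon of circumradius 2.5 (area = (8/2)·2.500²·sin(360°/8) = 17.68 mm²); the cone at (14, 2) (r1=8.5→r2=8) has section circumradius 8.171 here — a regular 8-gon (area = (8/2)·8.171²·sin(360°/8) = 188.83 mm²); the cube at (-4, -4) is present — its section is the full 23×24.5 rectangle (area 563.50 mm²); Taking the union: the regions partially overlap — summed areas 770.01 mm² minus the doubly-counted overlap 172.08 mm² gives 597.93 mm² — area = 597.93 mm². So its area = 597.93 mm². Layer 97 is larger (597.93 vs 204.97 mm²).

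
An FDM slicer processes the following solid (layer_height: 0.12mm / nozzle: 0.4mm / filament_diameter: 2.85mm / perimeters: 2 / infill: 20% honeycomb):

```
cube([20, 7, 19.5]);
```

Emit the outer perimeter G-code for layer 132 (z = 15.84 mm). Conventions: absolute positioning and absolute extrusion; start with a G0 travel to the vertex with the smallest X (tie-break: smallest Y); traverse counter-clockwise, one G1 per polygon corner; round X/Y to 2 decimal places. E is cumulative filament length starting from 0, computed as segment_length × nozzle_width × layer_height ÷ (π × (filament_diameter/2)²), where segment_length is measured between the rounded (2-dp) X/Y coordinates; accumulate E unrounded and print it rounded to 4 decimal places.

G0 X0.00 Y0.00 Z15.84
G1 X20.00 Y0.00 E0.1505
G1 X20.00 Y7.00 E0.2032
G1 X0.00 Y7.00 E0.3536
G1 X0.00 Y0.00 E0.4063

At z = 15.84 mm: the cube is present — its section is the full 20×7 rectangle. The outline is a single polygon with 4 vertices. Extrusion per mm of travel: 0.4 × 0.12 / (π × 1.425²) = 0.007524. Accumulating E over each segment gives final E = 0.4063.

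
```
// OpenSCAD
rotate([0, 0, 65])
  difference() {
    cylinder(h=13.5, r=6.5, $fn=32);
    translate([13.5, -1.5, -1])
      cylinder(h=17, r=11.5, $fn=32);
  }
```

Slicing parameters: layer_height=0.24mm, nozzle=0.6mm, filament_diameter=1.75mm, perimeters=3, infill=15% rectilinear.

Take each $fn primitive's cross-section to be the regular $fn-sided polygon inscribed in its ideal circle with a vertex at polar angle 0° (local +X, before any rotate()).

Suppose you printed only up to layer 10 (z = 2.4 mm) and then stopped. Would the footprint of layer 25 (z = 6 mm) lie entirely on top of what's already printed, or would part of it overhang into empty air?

entirely on top

Compare the two slices. At z = 2.4: the cylinder: section is a regular 32-gon, circumradius r=6.5 (area = (32/2)·6.500²·sin(360°/32) = 131.88 mm²); the r=11.5 cylinder at (13.5, -1.5) gives a regular 32-gon of circumradius 11.5 (constant along its height) (area = (32/2)·11.500²·sin(360°/32) = 412.81 mm²); Taking the first minus the rest: starting from the r=6.5 cylinder (131.88 mm²), the r=11.5 cylinder at (13.5, -1.5) partially overlaps it — only the 33.06 mm² overlap (of its 412.81 mm²) is removed, clipping the outline — area = 98.82 mm²; (rotated 65° about Z; rotation is an isometry so areas/perimeters/island counts are preserved). At z = 6: the r=6.5 cylinder contributes a regular 32-gon of circumradius 6.5 (area = (32/2)·6.500²·sin(360°/32) = 131.88 mm²); the r=11.5 cylinder at (13.5, -1.5) gives a regular 32-gon of circumradius 11.5 (constant along its height) (area = (32/2)·11.500²·sin(360°/32) = 412.81 mm²); After the difference (first − rest): starting from the r=6.5 cylinder (131.88 mm²), the r=11.5 cylinder at (13.5, -1.5) partially overlaps it — only the 33.06 mm² overlap (of its 412.81 mm²) is removed, clipping the outline — area = 98.82 mm²; (rotated 65° about Z; rotation is an isometry so areas/perimeters/island counts are preserved). Checking containment: the cross-section at z = 6 is a subset of the cross-section at z = 2.4.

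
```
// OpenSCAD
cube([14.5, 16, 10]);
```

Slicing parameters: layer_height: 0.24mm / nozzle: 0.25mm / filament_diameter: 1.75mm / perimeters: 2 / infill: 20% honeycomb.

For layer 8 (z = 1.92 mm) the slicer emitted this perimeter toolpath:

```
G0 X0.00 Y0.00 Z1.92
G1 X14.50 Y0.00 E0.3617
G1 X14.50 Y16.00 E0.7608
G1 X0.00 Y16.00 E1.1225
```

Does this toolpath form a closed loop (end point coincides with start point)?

no

Start point (G0): (0.00, 0.00). End point (last G1): the path does not return to the start — open.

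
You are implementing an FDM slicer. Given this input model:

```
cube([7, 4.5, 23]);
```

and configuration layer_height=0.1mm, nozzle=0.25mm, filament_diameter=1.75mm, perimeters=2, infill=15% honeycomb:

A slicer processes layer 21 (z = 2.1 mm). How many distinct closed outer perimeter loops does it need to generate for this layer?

At z = 2.1 mm: the 7×4.5 cube contributes its full rectangle. The result has 1 disconnected region.

1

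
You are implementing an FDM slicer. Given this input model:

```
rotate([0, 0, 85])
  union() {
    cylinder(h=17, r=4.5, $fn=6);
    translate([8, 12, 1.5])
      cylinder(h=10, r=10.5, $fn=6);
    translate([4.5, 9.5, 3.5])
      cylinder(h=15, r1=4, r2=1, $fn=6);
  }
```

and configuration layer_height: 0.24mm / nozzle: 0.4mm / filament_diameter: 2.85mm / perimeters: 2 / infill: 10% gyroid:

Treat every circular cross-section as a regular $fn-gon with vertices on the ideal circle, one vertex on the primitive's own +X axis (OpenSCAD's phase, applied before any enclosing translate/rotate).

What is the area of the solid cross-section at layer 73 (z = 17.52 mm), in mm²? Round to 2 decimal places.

At z = 17.52 mm: the cylinder is not intersected at this z (z outside [0, 17]); the cylinder at (8, 12) is absent (z outside [1.5, 11.5]); the cone at (4.5, 9.5) (r1=4→r2=1) has section circumradius 1.196 here — a regular 6-gon (area = (6/2)·1.196²·sin(360°/6) = 3.72 mm²); Taking the union: only the cone at (4.5, 9.5) is present, so the union is just that shape — area = 3.72 mm²; (whole slice rotated 85° about Z — lengths, areas and connectivity unchanged). Overall, the cross-section is a single solid region. Net area = 3.72 mm².

3.72 mm²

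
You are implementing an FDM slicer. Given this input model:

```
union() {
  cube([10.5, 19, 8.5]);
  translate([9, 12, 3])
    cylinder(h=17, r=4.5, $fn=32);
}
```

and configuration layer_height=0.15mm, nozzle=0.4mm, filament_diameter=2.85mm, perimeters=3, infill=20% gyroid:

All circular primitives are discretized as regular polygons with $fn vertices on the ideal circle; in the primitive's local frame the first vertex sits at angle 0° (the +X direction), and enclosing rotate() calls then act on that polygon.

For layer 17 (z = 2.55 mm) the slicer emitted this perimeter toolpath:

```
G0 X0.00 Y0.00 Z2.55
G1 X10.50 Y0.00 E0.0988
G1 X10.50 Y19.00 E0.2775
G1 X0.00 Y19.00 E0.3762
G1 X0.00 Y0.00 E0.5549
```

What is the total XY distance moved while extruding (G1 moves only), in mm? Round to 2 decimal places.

59.00 mm

Sum the Euclidean lengths of each G1 segment: total = 59.00 mm.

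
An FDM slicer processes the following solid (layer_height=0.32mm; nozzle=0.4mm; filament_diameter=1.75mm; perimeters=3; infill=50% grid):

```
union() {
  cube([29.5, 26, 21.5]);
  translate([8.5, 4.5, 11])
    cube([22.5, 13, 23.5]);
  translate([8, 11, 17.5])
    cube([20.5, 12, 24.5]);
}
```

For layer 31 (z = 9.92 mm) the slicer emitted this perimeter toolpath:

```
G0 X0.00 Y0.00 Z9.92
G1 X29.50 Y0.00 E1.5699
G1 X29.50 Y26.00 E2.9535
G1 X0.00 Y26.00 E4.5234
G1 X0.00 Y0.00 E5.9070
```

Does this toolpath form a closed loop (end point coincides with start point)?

yes

Start point (G0): (0.00, 0.00). End point (last G1): the path returns to the start — closed.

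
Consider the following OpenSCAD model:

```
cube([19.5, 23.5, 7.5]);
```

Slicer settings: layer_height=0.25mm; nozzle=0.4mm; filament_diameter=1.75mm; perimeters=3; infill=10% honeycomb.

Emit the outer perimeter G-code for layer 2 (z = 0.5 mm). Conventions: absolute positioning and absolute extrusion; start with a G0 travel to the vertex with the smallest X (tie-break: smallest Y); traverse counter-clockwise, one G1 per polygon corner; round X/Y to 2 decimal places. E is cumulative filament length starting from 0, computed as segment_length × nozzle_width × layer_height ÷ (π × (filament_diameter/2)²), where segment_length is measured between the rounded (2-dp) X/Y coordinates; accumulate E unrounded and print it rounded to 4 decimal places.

G0 X0.00 Y0.00 Z0.50
G1 X19.50 Y0.00 E0.8107
G1 X19.50 Y23.50 E1.7877
G1 X0.00 Y23.50 E2.5984
G1 X0.00 Y0.00 E3.5755

At z = 0.5 mm: the 19.5×23.5 cube contributes its full rectangle. The outline is a single polygon with 4 vertices. Extrusion per mm of travel: 0.4 × 0.25 / (π × 0.875²) = 0.041575. Accumulating E over each segment gives final E = 3.5755.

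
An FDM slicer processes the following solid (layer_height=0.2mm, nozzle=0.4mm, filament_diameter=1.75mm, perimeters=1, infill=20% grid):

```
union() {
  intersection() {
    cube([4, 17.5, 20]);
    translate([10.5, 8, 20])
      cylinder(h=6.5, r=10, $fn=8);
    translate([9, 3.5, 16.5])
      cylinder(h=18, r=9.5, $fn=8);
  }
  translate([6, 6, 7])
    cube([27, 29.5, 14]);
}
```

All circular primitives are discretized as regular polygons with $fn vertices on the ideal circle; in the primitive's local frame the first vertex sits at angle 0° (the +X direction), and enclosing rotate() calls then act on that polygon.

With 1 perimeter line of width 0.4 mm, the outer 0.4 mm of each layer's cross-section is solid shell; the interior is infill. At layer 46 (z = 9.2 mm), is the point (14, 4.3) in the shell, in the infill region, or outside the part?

At z = 9.2 mm: the 4×17.5 cube contributes its full rectangle; the cylinder at (10.5, 8) is absent (z outside [20, 26.5]); the cylinder at (9, 3.5) does not reach this height (z outside [16.5, 34.5]); After intersecting: at least one operand is absent at this height, so nothing remains; the cube at (6, 6) (footprint 27×29.5) is included at this height; Taking the union: only the 27×29.5 cube at (6, 6) is present, so the union is just that shape — 1 connected region. Overall, the cross-section is a single solid region. The nearest boundary edge runs (6.00, 6.00)→(33.00, 6.00); distance from the point to it = 1.70 mm. The point is not inside any of the regions above, so it lies outside the cross-section (1.70 mm from the nearest boundary).

outside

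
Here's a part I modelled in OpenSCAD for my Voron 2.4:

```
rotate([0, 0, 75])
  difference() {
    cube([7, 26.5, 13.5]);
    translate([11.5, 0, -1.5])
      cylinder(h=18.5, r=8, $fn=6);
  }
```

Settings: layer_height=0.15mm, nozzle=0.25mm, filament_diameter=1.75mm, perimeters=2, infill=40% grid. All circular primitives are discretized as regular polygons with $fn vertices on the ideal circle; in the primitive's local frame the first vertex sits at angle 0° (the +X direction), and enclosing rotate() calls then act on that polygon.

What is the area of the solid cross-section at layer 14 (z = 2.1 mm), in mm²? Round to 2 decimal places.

At z = 2.1 mm: the cube is present — its section is the full 7×26.5 rectangle (area 185.50 mm²); the cylinder at (11.5, 0): section is a regular 6-gon, circumradius r=8 (area = (6/2)·8.000²·sin(360°/6) = 166.28 mm²); Taking the first minus the rest: starting from the 7×26.5 cube (185.50 mm²), the r=8 cylinder at (11.5, 0) partially overlaps it — only the 10.61 mm² overlap (of its 166.28 mm²) is removed, clipping the outline — area = 174.89 mm²; (whole slice rotated 75° about Z — lengths, areas and connectivity unchanged). Overall, the cross-section is a single solid region. Net area = 174.89 mm².

174.89 mm²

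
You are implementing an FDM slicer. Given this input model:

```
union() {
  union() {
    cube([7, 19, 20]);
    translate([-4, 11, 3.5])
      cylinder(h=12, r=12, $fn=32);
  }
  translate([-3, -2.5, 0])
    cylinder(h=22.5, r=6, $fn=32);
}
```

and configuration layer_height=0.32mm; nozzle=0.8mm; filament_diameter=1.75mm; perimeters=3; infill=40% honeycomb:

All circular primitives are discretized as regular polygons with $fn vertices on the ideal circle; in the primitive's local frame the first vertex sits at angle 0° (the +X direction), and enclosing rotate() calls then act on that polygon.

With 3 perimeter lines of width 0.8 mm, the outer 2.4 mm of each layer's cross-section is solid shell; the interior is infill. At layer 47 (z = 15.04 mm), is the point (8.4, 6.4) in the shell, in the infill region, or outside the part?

At z = 15.04 mm: the 7×19 cube contributes its full rectangle; the r=12 cylinder at (-4, 11) contributes a regular 32-gon of circumradius 12; Combining (union): the regions partially overlap (shared area 115.22 mm²), so overlapping operands fuse into one piece — 1 connected region; the r=6 cylinder at (-3, -2.5) gives a regular 32-gon of circumradius 6 (constant along its height); Combining (union): the regions partially overlap (shared area 33.24 mm²), so overlapping operands fuse into one piece — 1 connected region. Overall, the cross-section is a single solid region. The nearest boundary edge runs (7.77, 8.66)→(7.09, 6.41); distance from the point to it = 1.26 mm. The point is not inside any of the regions above, so it lies outside the cross-section (1.26 mm from the nearest boundary).

outside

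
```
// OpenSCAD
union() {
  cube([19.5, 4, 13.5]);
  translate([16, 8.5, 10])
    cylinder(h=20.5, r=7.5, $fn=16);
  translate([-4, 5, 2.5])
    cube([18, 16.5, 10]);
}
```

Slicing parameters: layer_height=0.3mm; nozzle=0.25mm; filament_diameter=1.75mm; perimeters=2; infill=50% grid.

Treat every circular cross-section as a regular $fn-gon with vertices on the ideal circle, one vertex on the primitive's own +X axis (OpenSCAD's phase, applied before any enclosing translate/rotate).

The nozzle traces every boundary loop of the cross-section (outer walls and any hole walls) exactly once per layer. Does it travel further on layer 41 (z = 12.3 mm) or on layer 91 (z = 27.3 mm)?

Layer 41 (z = 12.3): the 19.5×4 cube contributes its full rectangle (perimeter 47.00 mm); the r=7.5 cylinder at (16, 8.5) gives a regular 16-gon of circumradius 7.5 (constant along its height) (perimeter = 2·16·7.500·sin(180°/16) = 46.82 mm); the 18×16.5 cube at (-4, 5) contributes its full rectangle (perimeter 69.00 mm); Combining (union): the regions partially overlap (shared area 67.52 mm²), so the edge portions inside another operand are dropped and the merged outline is re-measured after clipping — boundary = 112.51 mm. So its perimeter = 112.51 mm. Layer 91 (z = 27.3): the cube does not reach this height (z outside [0, 13.5]); the r=7.5 cylinder at (16, 8.5) contributes a regular 16-gon of circumradius 7.5 (perimeter = 2·16·7.500·sin(180°/16) = 46.82 mm); the cube at (-4, 5) is absent (z outside [2.5, 12.5]); Combining (union): only the r=7.5 cylinder at (16, 8.5) is present, so the union is just that shape — boundary = 46.82 mm. So its perimeter = 46.82 mm. Layer 41 is larger (112.51 vs 46.82 mm).

layer 41 (z = 12.3 mm)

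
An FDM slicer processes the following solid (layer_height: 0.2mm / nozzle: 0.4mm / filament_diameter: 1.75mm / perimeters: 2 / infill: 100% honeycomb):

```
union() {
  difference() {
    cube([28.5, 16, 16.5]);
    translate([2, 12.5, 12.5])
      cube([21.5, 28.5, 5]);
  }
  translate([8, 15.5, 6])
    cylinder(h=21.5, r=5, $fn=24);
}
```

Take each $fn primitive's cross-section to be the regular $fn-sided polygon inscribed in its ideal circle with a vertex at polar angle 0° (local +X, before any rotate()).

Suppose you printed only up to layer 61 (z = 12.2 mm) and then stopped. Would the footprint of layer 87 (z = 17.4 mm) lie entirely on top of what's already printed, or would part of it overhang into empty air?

Compare the two slices. At z = 12.2: the 28.5×16 cube contributes its full rectangle (area 456.00 mm²); the cube at (2, 12.5) does not reach this height (z outside [12.5, 17.5]); After the difference (first − rest): none of the subtracted shapes is present at this height, so the 28.5×16 cube is unchanged — area = 456.00 mm²; the r=5 cylinder at (8, 15.5) gives a regular 24-gon of circumradius 5 (constant along its height) (area = (24/2)·5.000²·sin(360°/24) = 77.65 mm²); Taking the union: the regions partially overlap — summed areas 533.65 mm² minus the doubly-counted overlap 43.79 mm² gives 489.86 mm² — area = 489.86 mm². At z = 17.4: the cube does not reach this height (z outside [0, 16.5]); the cube at (2, 12.5) is present — its section is the full 21.5×28.5 rectangle (area 612.75 mm²); Taking the first minus the rest: the first operand is absent here, so nothing remains; the r=5 cylinder at (8, 15.5) gives a regular 24-gon of circumradius 5 (constant along its height) (area = (24/2)·5.000²·sin(360°/24) = 77.65 mm²); Merging all regions: only the r=5 cylinder at (8, 15.5) is present, so the union is just that shape — area = 77.65 mm². Checking containment: the cross-section at z = 17.4 is a subset of the cross-section at z = 12.2.

entirely on top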